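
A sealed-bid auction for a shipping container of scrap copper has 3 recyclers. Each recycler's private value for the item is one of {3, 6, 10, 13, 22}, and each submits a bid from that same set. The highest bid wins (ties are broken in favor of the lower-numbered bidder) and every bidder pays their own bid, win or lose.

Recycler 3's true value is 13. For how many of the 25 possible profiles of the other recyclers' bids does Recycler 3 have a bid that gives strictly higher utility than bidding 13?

Others bid (3, 3): truth gives 0; bid 6 gives 7 > 0. Violating.
Others bid (3, 6): truth gives 0; bid 10 gives 3 > 0. Violating.
Others bid (3, 13): truth gives -13; bid 3 gives -3 > -13. Violating.
Others bid (3, 22): truth gives -13; bid 3 gives -3 > -13. Violating.
Others bid (3, 10): truth gives 0; no alternative beats it.
Others bid (6, 10): truth gives 0; no alternative beats it.
(Checking all 25 profiles: 20 have a profitable deviation, 5 do not.)

20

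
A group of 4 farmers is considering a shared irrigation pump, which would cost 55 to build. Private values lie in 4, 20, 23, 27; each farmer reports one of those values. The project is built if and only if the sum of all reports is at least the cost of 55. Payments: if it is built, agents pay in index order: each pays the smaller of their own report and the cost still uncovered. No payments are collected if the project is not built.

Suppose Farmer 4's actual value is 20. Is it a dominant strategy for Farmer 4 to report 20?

Yes

Check each profile of the others' reports and compare truth against every alternative report.
Others report (4, 27, 27): truth gives 20, best alternative gives 20.
Others report (20, 20, 20): truth gives 20, best alternative gives 20.
Others report (20, 20, 23): truth gives 20, best alternative gives 20.
Others report (20, 20, 27): truth gives 20, best alternative gives 20.
Others report (20, 23, 20): truth gives 20, best alternative gives 20.
Others report (20, 23, 23): truth gives 20, best alternative gives 20.
(Remaining 58 profiles checked similarly; truth is weakly best in each.)
In every case the truthful report is at least as good as any alternative, so it is a dominant strategy.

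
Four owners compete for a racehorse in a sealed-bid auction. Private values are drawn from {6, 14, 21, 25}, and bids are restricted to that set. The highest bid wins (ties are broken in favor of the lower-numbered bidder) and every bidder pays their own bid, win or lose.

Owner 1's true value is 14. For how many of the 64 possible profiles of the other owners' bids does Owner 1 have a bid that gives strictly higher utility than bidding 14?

Others bid (6, 6, 6): truth gives 0; bid 6 gives 8 > 0. Violating.
Others bid (6, 6, 21): truth gives -14; bid 6 gives -6 > -14. Violating.
Others bid (6, 6, 25): truth gives -14; bid 6 gives -6 > -14. Violating.
Others bid (6, 14, 21): truth gives -14; bid 6 gives -6 > -14. Violating.
Others bid (6, 6, 14): truth gives 0; no alternative beats it.
Others bid (6, 14, 6): truth gives 0; no alternative beats it.
(Checking all 64 profiles: 57 have a profitable deviation, 7 do not.)

57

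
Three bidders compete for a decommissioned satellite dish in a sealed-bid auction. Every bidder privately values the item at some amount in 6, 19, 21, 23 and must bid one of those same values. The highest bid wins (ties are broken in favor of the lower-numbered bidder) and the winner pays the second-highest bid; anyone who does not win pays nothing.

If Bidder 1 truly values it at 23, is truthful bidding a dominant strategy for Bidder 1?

Yes

Check each profile of the others' bids and compare truth against every alternative bid.
Others bid (6, 6): truth gives 17, best alternative gives 17.
Others bid (6, 19): truth gives 4, best alternative gives 4.
Others bid (19, 6): truth gives 4, best alternative gives 4.
Others bid (19, 19): truth gives 4, best alternative gives 4.
Others bid (6, 21): truth gives 2, best alternative gives 2.
Others bid (19, 21): truth gives 2, best alternative gives 2.
(Remaining 10 profiles checked similarly; truth is weakly best in each.)
In every case the truthful bid is at least as good as any alternative, so it is a dominant strategy.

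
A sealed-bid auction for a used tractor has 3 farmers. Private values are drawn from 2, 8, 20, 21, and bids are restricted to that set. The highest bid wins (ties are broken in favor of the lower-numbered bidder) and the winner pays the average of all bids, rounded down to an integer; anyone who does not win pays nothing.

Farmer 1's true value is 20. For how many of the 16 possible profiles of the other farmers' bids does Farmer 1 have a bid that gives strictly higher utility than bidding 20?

Others bid (2, 2): truth gives 12; bid 2 gives 18 > 12. Violating.
Others bid (2, 8): truth gives 10; bid 8 gives 14 > 10. Violating.
Others bid (2, 21): truth gives 0; bid 21 gives 6 > 0. Violating.
Others bid (8, 2): truth gives 10; bid 8 gives 14 > 10. Violating.
Others bid (2, 20): truth gives 6; no alternative beats it.
Others bid (8, 20): truth gives 4; no alternative beats it.
(Checking all 16 profiles: 8 have a profitable deviation, 8 do not.)

8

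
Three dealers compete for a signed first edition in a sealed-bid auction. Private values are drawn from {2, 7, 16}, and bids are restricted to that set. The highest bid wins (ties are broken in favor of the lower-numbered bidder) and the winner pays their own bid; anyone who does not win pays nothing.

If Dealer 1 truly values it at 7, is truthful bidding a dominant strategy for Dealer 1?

No

Consider the case where Dealer 2 bids 2 and Dealer 3 bids 2.
Truthful bid 7: wins, pays 7, utility 7 - 7 = 0.
Bid 2 instead: wins, pays 2, utility 7 - 2 = 5.
Since 5 > 0, bidding 2 is strictly better here, so truthful bidding is not dominant.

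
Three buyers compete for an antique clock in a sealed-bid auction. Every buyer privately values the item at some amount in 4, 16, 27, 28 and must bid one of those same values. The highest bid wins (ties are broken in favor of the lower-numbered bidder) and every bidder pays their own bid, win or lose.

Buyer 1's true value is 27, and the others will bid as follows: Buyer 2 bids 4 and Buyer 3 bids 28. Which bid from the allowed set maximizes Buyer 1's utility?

Bid 4: loses but pays 4, utility -4.
Bid 16: loses but pays 16, utility -16.
Bid 27: loses but pays 27, utility -27.
Bid 28: wins, pays 28, utility 27 - 28 = -1.
The best choice is 28 with utility -1.

28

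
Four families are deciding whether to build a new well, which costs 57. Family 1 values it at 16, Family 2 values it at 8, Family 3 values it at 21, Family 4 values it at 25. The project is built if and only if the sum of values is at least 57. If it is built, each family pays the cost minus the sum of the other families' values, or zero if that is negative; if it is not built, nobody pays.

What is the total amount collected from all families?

Total value 70 ≥ cost 57, so it is built.
Family 1: others sum to 54; max(0, 57 - 54) = 3.
Family 2: others sum to 62; max(0, 57 - 62) = 0.
Family 3: others sum to 49; max(0, 57 - 49) = 8.
Family 4: others sum to 45; max(0, 57 - 45) = 12.
Total collected = 3 + 0 + 8 + 12 = 23.

23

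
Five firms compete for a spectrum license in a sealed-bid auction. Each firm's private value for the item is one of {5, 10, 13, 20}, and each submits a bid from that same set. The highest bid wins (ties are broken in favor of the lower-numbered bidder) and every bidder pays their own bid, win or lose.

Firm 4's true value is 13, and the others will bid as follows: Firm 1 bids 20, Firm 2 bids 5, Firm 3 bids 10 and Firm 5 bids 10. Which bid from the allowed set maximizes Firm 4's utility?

5

Bid 5: loses but pays 5, utility -5.
Bid 10: loses but pays 10, utility -10.
Bid 13: loses but pays 13, utility -13.
Bid 20: loses but pays 20, utility -20.
The best choice is 5 with utility -5.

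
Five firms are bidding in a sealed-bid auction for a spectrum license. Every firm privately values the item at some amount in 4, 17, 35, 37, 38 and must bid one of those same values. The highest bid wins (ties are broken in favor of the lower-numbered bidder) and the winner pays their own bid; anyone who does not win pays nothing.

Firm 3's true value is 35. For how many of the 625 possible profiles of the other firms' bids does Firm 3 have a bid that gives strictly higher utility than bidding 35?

Others bid (4, 4, 4, 4): truth gives 0; bid 17 gives 18 > 0. Violating.
Others bid (4, 4, 4, 17): truth gives 0; bid 17 gives 18 > 0. Violating.
Others bid (4, 4, 17, 4): truth gives 0; bid 17 gives 18 > 0. Violating.
Others bid (4, 4, 17, 17): truth gives 0; bid 17 gives 18 > 0. Violating.
Others bid (4, 4, 4, 35): truth gives 0; no alternative beats it.
Others bid (4, 4, 4, 37): truth gives 0; no alternative beats it.
(Checking all 625 profiles: 4 have a profitable deviation, 621 do not.)

4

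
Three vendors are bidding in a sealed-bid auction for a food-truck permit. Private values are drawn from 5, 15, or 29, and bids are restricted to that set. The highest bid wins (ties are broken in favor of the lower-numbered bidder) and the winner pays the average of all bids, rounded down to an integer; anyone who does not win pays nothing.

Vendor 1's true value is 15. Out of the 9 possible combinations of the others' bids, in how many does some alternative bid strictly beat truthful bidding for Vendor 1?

Others bid (5, 5): truth gives 7; bid 5 gives 10 > 7. Violating.
Others bid (5, 15): truth gives 4; no alternative beats it.
Others bid (5, 29): truth gives 0; no alternative beats it.
(Checking all 9 profiles: 1 has a profitable deviation, 8 do not.)

1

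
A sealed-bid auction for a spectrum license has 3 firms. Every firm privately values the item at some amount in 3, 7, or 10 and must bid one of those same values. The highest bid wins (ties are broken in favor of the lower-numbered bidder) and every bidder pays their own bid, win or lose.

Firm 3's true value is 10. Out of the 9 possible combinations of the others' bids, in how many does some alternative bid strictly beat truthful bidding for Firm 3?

6

Others bid (3, 3): truth gives 0; bid 7 gives 3 > 0. Violating.
Others bid (3, 10): truth gives -10; bid 3 gives -3 > -10. Violating.
Others bid (7, 10): truth gives -10; bid 3 gives -3 > -10. Violating.
Others bid (10, 3): truth gives -10; bid 3 gives -3 > -10. Violating.
Others bid (3, 7): truth gives 0; no alternative beats it.
Others bid (7, 3): truth gives 0; no alternative beats it.
(Checking all 9 profiles: 6 have a profitable deviation, 3 do not.)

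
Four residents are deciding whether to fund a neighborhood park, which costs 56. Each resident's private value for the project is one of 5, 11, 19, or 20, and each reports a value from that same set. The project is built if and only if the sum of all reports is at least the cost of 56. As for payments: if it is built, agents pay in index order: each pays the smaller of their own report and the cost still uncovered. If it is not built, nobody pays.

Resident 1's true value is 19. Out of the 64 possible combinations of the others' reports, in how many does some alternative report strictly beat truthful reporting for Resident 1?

Others report (5, 20, 20): truth gives 0; report 11 gives 8 > 0. Violating.
Others report (11, 19, 19): truth gives 0; report 11 gives 8 > 0. Violating.
Others report (11, 19, 20): truth gives 0; report 11 gives 8 > 0. Violating.
Others report (11, 20, 19): truth gives 0; report 11 gives 8 > 0. Violating.
Others report (5, 5, 5): truth gives 0; no alternative beats it.
Others report (5, 5, 11): truth gives 0; no alternative beats it.
(Checking all 64 profiles: 23 have a profitable deviation, 41 do not.)

23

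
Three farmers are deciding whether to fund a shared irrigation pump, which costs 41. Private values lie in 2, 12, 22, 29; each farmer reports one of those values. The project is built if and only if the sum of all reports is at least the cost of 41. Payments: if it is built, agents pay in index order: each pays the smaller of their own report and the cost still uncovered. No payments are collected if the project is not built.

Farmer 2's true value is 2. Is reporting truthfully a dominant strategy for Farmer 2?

Check each profile of the others' reports and compare truth against every alternative report.
Others report (2, 29): truth gives 0, best alternative gives -10.
Others report (12, 22): truth gives 0, best alternative gives -10.
Others report (12, 29): truth gives 0, best alternative gives -10.
Others report (22, 12): truth gives 0, best alternative gives -10.
Others report (22, 22): truth gives 0, best alternative gives -10.
Others report (22, 29): truth gives 0, best alternative gives -10.
(Remaining 10 profiles checked similarly; truth is weakly best in each.)
In every case the truthful report is at least as good as any alternative, so it is a dominant strategy.

Yes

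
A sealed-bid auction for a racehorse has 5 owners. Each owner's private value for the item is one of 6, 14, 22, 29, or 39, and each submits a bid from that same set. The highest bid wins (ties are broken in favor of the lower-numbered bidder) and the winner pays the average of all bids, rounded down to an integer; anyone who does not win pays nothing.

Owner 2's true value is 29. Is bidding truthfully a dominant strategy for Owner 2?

No

Consider the case where Owner 1 bids 6, Owner 3 bids 6, Owner 4 bids 6 and Owner 5 bids 6.
Truthful bid 29: wins, pays 10, utility 29 - 10 = 19.
Bid 14 instead: wins, pays 7, utility 29 - 7 = 22.
Since 22 > 19, bidding 14 is strictly better here, so truthful bidding is not dominant.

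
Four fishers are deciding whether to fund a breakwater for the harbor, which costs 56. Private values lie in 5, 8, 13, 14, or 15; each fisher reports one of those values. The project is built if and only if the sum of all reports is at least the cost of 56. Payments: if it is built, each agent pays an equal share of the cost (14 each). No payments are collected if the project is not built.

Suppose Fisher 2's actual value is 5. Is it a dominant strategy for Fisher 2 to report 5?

Yes

Check each profile of the others' reports and compare truth against every alternative report.
Others report (5, 5, 5): truth gives 0, best alternative gives 0.
Others report (5, 5, 8): truth gives 0, best alternative gives 0.
Others report (5, 5, 13): truth gives 0, best alternative gives 0.
Others report (5, 5, 14): truth gives 0, best alternative gives 0.
Others report (5, 5, 15): truth gives 0, best alternative gives 0.
Others report (5, 8, 5): truth gives 0, best alternative gives 0.
(Remaining 119 profiles checked similarly; truth is weakly best in each.)
In every case the truthful report is at least as good as any alternative, so it is a dominant strategy.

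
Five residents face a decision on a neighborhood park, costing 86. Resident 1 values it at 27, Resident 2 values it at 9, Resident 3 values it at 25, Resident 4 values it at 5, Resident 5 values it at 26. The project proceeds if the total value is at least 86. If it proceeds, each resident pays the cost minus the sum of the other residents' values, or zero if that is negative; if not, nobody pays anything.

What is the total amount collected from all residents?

Total value 92 ≥ cost 86, so it is built.
Resident 1: others sum to 65; max(0, 86 - 65) = 21.
Resident 2: others sum to 83; max(0, 86 - 83) = 3.
Resident 3: others sum to 67; max(0, 86 - 67) = 19.
Resident 4: others sum to 87; max(0, 86 - 87) = 0.
Resident 5: others sum to 66; max(0, 86 - 66) = 20.
Total collected = 21 + 3 + 19 + 0 + 20 = 63.

63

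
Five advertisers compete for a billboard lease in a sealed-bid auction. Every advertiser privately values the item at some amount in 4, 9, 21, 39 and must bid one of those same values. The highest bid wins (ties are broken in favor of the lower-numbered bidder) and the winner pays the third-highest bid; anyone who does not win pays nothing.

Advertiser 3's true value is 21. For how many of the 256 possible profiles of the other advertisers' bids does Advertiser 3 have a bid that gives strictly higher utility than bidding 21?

32

Others bid (4, 4, 4, 39): truth gives 0; bid 39 gives 17 > 0. Violating.
Others bid (4, 4, 9, 39): truth gives 0; bid 39 gives 12 > 0. Violating.
Others bid (4, 4, 39, 4): truth gives 0; bid 39 gives 17 > 0. Violating.
Others bid (4, 4, 39, 9): truth gives 0; bid 39 gives 12 > 0. Violating.
Others bid (4, 4, 4, 4): truth gives 17; no alternative beats it.
Others bid (4, 4, 4, 9): truth gives 17; no alternative beats it.
(Checking all 256 profiles: 32 have a profitable deviation, 224 do not.)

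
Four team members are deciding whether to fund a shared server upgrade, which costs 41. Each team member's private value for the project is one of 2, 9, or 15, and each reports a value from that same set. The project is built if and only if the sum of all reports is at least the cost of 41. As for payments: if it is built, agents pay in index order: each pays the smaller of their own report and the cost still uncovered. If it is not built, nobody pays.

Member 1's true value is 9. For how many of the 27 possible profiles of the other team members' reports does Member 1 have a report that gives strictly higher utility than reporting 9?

4

Others report (9, 15, 15): truth gives 0; report 2 gives 7 > 0. Violating.
Others report (15, 9, 15): truth gives 0; report 2 gives 7 > 0. Violating.
Others report (15, 15, 9): truth gives 0; report 2 gives 7 > 0. Violating.
Others report (15, 15, 15): truth gives 0; report 2 gives 7 > 0. Violating.
Others report (2, 2, 2): truth gives 0; no alternative beats it.
Others report (2, 2, 9): truth gives 0; no alternative beats it.
(Checking all 27 profiles: 4 have a profitable deviation, 23 do not.)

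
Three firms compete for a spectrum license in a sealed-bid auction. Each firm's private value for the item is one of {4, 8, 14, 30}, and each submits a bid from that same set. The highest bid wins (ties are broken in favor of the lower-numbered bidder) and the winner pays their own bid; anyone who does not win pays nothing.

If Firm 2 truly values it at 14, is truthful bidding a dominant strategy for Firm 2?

Consider the case where Firm 1 bids 4 and Firm 3 bids 4.
Truthful bid 14: wins, pays 14, utility 14 - 14 = 0.
Bid 8 instead: wins, pays 8, utility 14 - 8 = 6.
Since 6 > 0, bidding 8 is strictly better here, so truthful bidding is not dominant.

No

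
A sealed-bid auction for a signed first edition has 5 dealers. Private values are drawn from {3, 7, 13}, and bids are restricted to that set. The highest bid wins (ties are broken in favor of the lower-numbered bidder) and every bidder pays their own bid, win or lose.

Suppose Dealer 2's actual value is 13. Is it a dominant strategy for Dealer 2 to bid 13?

Consider the case where Dealer 1 bids 3, Dealer 3 bids 3, Dealer 4 bids 3 and Dealer 5 bids 3.
Truthful bid 13: wins, pays 13, utility 13 - 13 = 0.
Bid 7 instead: wins, pays 7, utility 13 - 7 = 6.
Since 6 > 0, bidding 7 is strictly better here, so truthful bidding is not dominant.

No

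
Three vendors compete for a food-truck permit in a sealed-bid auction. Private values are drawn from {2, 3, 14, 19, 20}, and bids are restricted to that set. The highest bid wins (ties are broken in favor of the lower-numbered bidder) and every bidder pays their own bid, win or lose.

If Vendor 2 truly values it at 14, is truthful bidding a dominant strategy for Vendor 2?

Consider the case where Vendor 1 bids 2 and Vendor 3 bids 2.
Truthful bid 14: wins, pays 14, utility 14 - 14 = 0.
Bid 3 instead: wins, pays 3, utility 14 - 3 = 11.
Since 11 > 0, bidding 3 is strictly better here, so truthful bidding is not dominant.

No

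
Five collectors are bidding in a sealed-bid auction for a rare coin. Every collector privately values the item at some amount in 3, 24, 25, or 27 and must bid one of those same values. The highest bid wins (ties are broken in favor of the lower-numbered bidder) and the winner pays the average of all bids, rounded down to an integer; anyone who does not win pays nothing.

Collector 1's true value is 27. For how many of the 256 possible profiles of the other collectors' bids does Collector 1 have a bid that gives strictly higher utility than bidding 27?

Others bid (3, 3, 3, 3): truth gives 20; bid 3 gives 24 > 20. Violating.
Others bid (3, 3, 3, 24): truth gives 15; bid 24 gives 16 > 15. Violating.
Others bid (3, 3, 3, 25): truth gives 15; bid 25 gives 16 > 15. Violating.
Others bid (3, 3, 24, 3): truth gives 15; bid 24 gives 16 > 15. Violating.
Others bid (3, 3, 3, 27): truth gives 15; no alternative beats it.
Others bid (3, 3, 24, 25): truth gives 11; no alternative beats it.
(Checking all 256 profiles: 33 have a profitable deviation, 223 do not.)

33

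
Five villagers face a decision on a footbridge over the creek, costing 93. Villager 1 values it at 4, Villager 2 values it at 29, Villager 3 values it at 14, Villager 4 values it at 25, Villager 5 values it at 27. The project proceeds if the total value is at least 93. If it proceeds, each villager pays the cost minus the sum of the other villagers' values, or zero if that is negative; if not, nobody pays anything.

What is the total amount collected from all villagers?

71

Total value 99 ≥ cost 93, so it is built.
Villager 1: others sum to 95; max(0, 93 - 95) = 0.
Villager 2: others sum to 70; max(0, 93 - 70) = 23.
Villager 3: others sum to 85; max(0, 93 - 85) = 8.
Villager 4: others sum to 74; max(0, 93 - 74) = 19.
Villager 5: others sum to 72; max(0, 93 - 72) = 21.
Total collected = 0 + 23 + 8 + 19 + 21 = 71.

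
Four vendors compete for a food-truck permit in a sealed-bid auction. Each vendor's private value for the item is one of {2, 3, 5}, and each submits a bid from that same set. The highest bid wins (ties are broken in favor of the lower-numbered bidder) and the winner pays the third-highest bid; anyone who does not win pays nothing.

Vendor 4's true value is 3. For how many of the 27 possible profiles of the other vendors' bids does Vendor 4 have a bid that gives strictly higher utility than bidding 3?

3

Others bid (2, 2, 3): truth gives 0; bid 5 gives 1 > 0. Violating.
Others bid (2, 3, 2): truth gives 0; bid 5 gives 1 > 0. Violating.
Others bid (3, 2, 2): truth gives 0; bid 5 gives 1 > 0. Violating.
Others bid (2, 2, 2): truth gives 1; no alternative beats it.
Others bid (2, 2, 5): truth gives 0; no alternative beats it.
(Checking all 27 profiles: 3 have a profitable deviation, 24 do not.)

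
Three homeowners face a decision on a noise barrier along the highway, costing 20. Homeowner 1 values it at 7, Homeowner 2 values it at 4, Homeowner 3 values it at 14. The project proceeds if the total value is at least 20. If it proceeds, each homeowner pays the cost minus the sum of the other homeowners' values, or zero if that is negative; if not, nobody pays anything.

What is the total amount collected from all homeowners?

Total value 25 ≥ cost 20, so it is built.
Homeowner 1: others sum to 18; max(0, 20 - 18) = 2.
Homeowner 2: others sum to 21; max(0, 20 - 21) = 0.
Homeowner 3: others sum to 11; max(0, 20 - 11) = 9.
Total collected = 2 + 0 + 9 = 11.

11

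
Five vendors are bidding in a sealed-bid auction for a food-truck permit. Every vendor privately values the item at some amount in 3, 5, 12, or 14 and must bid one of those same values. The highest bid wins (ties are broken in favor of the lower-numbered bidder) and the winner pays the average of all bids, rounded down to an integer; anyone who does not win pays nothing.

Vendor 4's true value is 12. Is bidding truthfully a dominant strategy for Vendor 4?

Consider the case where Vendor 1 bids 3, Vendor 2 bids 3, Vendor 3 bids 3 and Vendor 5 bids 3.
Truthful bid 12: wins, pays 4, utility 12 - 4 = 8.
Bid 5 instead: wins, pays 3, utility 12 - 3 = 9.
Since 9 > 8, bidding 5 is strictly better here, so truthful bidding is not dominant.

No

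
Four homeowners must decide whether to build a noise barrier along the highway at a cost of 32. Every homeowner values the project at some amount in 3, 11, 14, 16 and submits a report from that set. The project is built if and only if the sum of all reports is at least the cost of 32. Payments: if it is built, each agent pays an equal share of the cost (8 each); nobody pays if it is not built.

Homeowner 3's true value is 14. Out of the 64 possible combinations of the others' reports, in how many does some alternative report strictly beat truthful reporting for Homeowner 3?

3

Others report (3, 3, 11): truth gives 0; report 16 gives 6 > 0. Violating.
Others report (3, 11, 3): truth gives 0; report 16 gives 6 > 0. Violating.
Others report (11, 3, 3): truth gives 0; report 16 gives 6 > 0. Violating.
Others report (3, 3, 3): truth gives 0; no alternative beats it.
Others report (3, 3, 14): truth gives 6; no alternative beats it.
(Checking all 64 profiles: 3 have a profitable deviation, 61 do not.)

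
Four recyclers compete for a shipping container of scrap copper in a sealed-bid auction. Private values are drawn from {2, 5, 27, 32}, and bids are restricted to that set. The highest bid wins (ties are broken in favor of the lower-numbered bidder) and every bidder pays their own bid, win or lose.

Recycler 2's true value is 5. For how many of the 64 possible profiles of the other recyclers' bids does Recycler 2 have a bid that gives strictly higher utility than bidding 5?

Others bid (2, 2, 27): truth gives -5; bid 2 gives -2 > -5. Violating.
Others bid (2, 2, 32): truth gives -5; bid 2 gives -2 > -5. Violating.
Others bid (2, 5, 27): truth gives -5; bid 2 gives -2 > -5. Violating.
Others bid (2, 5, 32): truth gives -5; bid 2 gives -2 > -5. Violating.
Others bid (2, 2, 2): truth gives 0; no alternative beats it.
Others bid (2, 2, 5): truth gives 0; no alternative beats it.
(Checking all 64 profiles: 60 have a profitable deviation, 4 do not.)

60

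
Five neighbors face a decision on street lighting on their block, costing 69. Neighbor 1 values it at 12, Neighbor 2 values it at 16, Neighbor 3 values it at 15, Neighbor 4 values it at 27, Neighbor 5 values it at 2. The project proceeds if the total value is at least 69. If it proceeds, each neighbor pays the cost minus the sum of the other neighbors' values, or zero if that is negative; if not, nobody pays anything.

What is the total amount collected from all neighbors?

58

Total value 72 ≥ cost 69, so it is built.
Neighbor 1: others sum to 60; max(0, 69 - 60) = 9.
Neighbor 2: others sum to 56; max(0, 69 - 56) = 13.
Neighbor 3: others sum to 57; max(0, 69 - 57) = 12.
Neighbor 4: others sum to 45; max(0, 69 - 45) = 24.
Neighbor 5: others sum to 70; max(0, 69 - 70) = 0.
Total collected = 9 + 13 + 12 + 24 + 0 = 58.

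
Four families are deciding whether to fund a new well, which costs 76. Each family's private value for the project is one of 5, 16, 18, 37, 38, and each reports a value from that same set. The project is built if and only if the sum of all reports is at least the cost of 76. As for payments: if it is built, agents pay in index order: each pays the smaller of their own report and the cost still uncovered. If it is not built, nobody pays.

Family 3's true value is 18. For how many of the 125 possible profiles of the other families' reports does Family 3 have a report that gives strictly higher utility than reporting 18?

60

Others report (5, 18, 37): truth gives 0; report 16 gives 2 > 0. Violating.
Others report (5, 18, 38): truth gives 0; report 16 gives 2 > 0. Violating.
Others report (5, 37, 18): truth gives 0; report 16 gives 2 > 0. Violating.
Others report (5, 37, 37): truth gives 0; report 5 gives 13 > 0. Violating.
Others report (5, 5, 5): truth gives 0; no alternative beats it.
Others report (5, 5, 16): truth gives 0; no alternative beats it.
(Checking all 125 profiles: 60 have a profitable deviation, 65 do not.)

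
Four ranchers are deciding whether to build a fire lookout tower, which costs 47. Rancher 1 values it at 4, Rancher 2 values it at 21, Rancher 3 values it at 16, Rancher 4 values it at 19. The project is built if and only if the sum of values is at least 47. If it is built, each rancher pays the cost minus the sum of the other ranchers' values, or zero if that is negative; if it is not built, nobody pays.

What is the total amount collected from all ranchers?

Total value 60 ≥ cost 47, so it is built.
Rancher 1: others sum to 56; max(0, 47 - 56) = 0.
Rancher 2: others sum to 39; max(0, 47 - 39) = 8.
Rancher 3: others sum to 44; max(0, 47 - 44) = 3.
Rancher 4: others sum to 41; max(0, 47 - 41) = 6.
Total collected = 0 + 8 + 3 + 6 = 17.

17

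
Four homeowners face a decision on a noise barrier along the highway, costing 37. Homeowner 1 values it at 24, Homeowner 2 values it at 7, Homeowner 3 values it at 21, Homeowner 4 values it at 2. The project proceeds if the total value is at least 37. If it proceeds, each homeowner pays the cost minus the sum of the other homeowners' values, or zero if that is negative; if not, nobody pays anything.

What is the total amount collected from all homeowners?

11

Total value 54 ≥ cost 37, so it is built.
Homeowner 1: others sum to 30; max(0, 37 - 30) = 7.
Homeowner 2: others sum to 47; max(0, 37 - 47) = 0.
Homeowner 3: others sum to 33; max(0, 37 - 33) = 4.
Homeowner 4: others sum to 52; max(0, 37 - 52) = 0.
Total collected = 7 + 0 + 4 + 0 = 11.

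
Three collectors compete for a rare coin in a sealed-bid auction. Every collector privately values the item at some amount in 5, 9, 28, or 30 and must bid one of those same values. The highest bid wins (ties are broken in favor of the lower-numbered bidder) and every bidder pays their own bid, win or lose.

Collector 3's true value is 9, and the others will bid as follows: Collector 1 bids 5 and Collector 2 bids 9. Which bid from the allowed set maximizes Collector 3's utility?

5

Bid 5: loses but pays 5, utility -5.
Bid 9: loses but pays 9, utility -9.
Bid 28: wins, pays 28, utility 9 - 28 = -19.
Bid 30: wins, pays 30, utility 9 - 30 = -21.
The best choice is 5 with utility -5.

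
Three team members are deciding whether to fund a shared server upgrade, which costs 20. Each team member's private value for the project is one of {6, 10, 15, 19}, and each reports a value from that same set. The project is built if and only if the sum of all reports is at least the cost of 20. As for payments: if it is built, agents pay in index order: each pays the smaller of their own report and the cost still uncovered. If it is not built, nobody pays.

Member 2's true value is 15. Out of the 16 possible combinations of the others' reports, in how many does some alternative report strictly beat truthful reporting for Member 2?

Others report (6, 6): truth gives 1; report 10 gives 5 > 1. Violating.
Others report (6, 10): truth gives 1; report 6 gives 9 > 1. Violating.
Others report (6, 15): truth gives 1; report 6 gives 9 > 1. Violating.
Others report (6, 19): truth gives 1; report 6 gives 9 > 1. Violating.
Others report (15, 6): truth gives 10; no alternative beats it.
Others report (15, 10): truth gives 10; no alternative beats it.
(Checking all 16 profiles: 8 have a profitable deviation, 8 do not.)

8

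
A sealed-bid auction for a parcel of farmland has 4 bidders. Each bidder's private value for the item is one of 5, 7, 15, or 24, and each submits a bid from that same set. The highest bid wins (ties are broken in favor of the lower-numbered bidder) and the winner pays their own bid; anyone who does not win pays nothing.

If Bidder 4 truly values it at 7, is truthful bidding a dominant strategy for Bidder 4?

Check each profile of the others' bids and compare truth against every alternative bid.
Others bid (5, 5, 5): truth gives 0, best alternative gives 0.
Others bid (5, 5, 7): truth gives 0, best alternative gives 0.
Others bid (5, 5, 15): truth gives 0, best alternative gives 0.
Others bid (5, 5, 24): truth gives 0, best alternative gives 0.
Others bid (5, 7, 5): truth gives 0, best alternative gives 0.
Others bid (5, 7, 7): truth gives 0, best alternative gives 0.
(Remaining 58 profiles checked similarly; truth is weakly best in each.)
In every case the truthful bid is at least as good as any alternative, so it is a dominant strategy.

Yes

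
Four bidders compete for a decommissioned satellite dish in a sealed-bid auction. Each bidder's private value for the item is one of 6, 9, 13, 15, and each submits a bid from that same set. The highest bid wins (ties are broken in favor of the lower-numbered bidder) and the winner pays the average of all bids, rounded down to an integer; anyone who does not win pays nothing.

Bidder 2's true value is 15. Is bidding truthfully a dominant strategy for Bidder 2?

Consider the case where Bidder 1 bids 6, Bidder 3 bids 6 and Bidder 4 bids 6.
Truthful bid 15: wins, pays 8, utility 15 - 8 = 7.
Bid 9 instead: wins, pays 6, utility 15 - 6 = 9.
Since 9 > 7, bidding 9 is strictly better here, so truthful bidding is not dominant.

No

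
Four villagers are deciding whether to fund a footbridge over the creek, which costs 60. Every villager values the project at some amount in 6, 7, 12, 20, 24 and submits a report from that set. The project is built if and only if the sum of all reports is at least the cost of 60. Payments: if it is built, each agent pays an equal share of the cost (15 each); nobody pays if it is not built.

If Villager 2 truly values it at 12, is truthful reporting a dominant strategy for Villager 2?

Consider the case where Villager 1 reports 6, Villager 3 reports 20 and Villager 4 reports 24.
Truthful report 12: project built, pays 15, utility 12 - 15 = -3.
Report 6 instead: project not built, utility 0.
Since 0 > -3, reporting 6 is strictly better here, so truthful reporting is not dominant.

No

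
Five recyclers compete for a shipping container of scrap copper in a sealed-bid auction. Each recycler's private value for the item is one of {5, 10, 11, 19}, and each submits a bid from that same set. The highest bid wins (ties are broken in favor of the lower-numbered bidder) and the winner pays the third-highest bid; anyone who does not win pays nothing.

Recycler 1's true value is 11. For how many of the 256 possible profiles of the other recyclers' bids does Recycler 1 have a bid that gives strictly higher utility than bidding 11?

Others bid (5, 5, 5, 19): truth gives 0; bid 19 gives 6 > 0. Violating.
Others bid (5, 5, 10, 19): truth gives 0; bid 19 gives 1 > 0. Violating.
Others bid (5, 5, 19, 5): truth gives 0; bid 19 gives 6 > 0. Violating.
Others bid (5, 5, 19, 10): truth gives 0; bid 19 gives 1 > 0. Violating.
Others bid (5, 5, 5, 5): truth gives 6; no alternative beats it.
Others bid (5, 5, 5, 10): truth gives 6; no alternative beats it.
(Checking all 256 profiles: 32 have a profitable deviation, 224 do not.)

32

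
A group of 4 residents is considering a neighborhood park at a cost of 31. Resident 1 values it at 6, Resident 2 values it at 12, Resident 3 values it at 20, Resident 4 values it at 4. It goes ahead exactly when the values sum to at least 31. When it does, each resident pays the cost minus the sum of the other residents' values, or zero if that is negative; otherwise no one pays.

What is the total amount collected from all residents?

10

Total value 42 ≥ cost 31, so it is built.
Resident 1: others sum to 36; max(0, 31 - 36) = 0.
Resident 2: others sum to 30; max(0, 31 - 30) = 1.
Resident 3: others sum to 22; max(0, 31 - 22) = 9.
Resident 4: others sum to 38; max(0, 31 - 38) = 0.
Total collected = 0 + 1 + 9 + 0 = 10.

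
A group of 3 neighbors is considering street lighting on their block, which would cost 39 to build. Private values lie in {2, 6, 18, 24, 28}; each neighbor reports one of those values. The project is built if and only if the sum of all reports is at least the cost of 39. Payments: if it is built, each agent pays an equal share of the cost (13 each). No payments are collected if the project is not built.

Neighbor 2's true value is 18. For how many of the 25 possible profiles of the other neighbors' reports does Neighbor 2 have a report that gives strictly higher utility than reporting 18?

3

Others report (2, 18): truth gives 0; report 24 gives 5 > 0. Violating.
Others report (6, 6): truth gives 0; report 28 gives 5 > 0. Violating.
Others report (18, 2): truth gives 0; report 24 gives 5 > 0. Violating.
Others report (2, 2): truth gives 0; no alternative beats it.
Others report (2, 6): truth gives 0; no alternative beats it.
(Checking all 25 profiles: 3 have a profitable deviation, 22 do not.)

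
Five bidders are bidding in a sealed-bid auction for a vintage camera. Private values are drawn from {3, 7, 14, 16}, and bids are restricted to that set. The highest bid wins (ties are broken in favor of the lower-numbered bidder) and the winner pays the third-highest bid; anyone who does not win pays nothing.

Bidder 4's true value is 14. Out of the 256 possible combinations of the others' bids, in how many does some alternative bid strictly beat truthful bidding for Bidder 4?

Others bid (3, 3, 3, 16): truth gives 0; bid 16 gives 11 > 0. Violating.
Others bid (3, 3, 7, 16): truth gives 0; bid 16 gives 7 > 0. Violating.
Others bid (3, 3, 14, 3): truth gives 0; bid 16 gives 11 > 0. Violating.
Others bid (3, 3, 14, 7): truth gives 0; bid 16 gives 7 > 0. Violating.
Others bid (3, 3, 3, 3): truth gives 11; no alternative beats it.
Others bid (3, 3, 3, 7): truth gives 11; no alternative beats it.
(Checking all 256 profiles: 32 have a profitable deviation, 224 do not.)

32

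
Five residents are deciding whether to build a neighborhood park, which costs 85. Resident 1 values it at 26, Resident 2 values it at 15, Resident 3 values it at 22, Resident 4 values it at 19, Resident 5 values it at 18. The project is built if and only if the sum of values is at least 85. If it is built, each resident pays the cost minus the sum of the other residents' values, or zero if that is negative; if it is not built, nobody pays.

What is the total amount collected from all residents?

25

Total value 100 ≥ cost 85, so it is built.
Resident 1: others sum to 74; max(0, 85 - 74) = 11.
Resident 2: others sum to 85; max(0, 85 - 85) = 0.
Resident 3: others sum to 78; max(0, 85 - 78) = 7.
Resident 4: others sum to 81; max(0, 85 - 81) = 4.
Resident 5: others sum to 82; max(0, 85 - 82) = 3.
Total collected = 11 + 0 + 7 + 4 + 3 = 25.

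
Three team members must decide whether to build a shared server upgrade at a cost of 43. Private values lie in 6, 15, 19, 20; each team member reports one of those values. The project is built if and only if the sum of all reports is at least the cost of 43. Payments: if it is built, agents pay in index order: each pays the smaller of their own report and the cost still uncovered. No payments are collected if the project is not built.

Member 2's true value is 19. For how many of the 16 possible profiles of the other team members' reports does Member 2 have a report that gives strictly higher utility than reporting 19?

9

Others report (15, 15): truth gives 0; report 15 gives 4 > 0. Violating.
Others report (15, 19): truth gives 0; report 15 gives 4 > 0. Violating.
Others report (15, 20): truth gives 0; report 15 gives 4 > 0. Violating.
Others report (19, 15): truth gives 0; report 15 gives 4 > 0. Violating.
Others report (6, 6): truth gives 0; no alternative beats it.
Others report (6, 15): truth gives 0; no alternative beats it.
(Checking all 16 profiles: 9 have a profitable deviation, 7 do not.)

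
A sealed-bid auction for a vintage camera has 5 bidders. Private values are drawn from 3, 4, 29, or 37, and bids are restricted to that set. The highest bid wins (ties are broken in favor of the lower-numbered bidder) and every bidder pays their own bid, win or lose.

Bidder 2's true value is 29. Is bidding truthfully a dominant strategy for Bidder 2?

Consider the case where Bidder 1 bids 3, Bidder 3 bids 3, Bidder 4 bids 3 and Bidder 5 bids 3.
Truthful bid 29: wins, pays 29, utility 29 - 29 = 0.
Bid 4 instead: wins, pays 4, utility 29 - 4 = 25.
Since 25 > 0, bidding 4 is strictly better here, so truthful bidding is not dominant.

No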